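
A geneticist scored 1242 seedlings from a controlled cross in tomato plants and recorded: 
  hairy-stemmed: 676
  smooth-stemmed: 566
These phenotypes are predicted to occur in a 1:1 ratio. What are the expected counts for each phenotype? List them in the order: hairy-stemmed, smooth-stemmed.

621, 621

The 1:1 ratio has 2 parts, so with N = 1242 the expected counts are:
  hairy-stemmed: 1242 × 1/2 = 621
  smooth-stemmed: 1242 × 1/2 = 621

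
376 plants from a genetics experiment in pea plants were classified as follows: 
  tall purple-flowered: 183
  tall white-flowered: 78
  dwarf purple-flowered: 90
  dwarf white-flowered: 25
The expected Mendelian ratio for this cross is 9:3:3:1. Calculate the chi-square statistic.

Total ratio parts = 16. Expected numbers out of 376:
  tall purple-flowered: 376 × 9/16 = 211.5
  tall white-flowered: 376 × 3/16 = 70.5
  dwarf purple-flowered: 376 × 3/16 = 70.5
  dwarf white-flowered: 376 × 1/16 = 23.5
χ² = Σ (O − E)² / E
  tall purple-flowered: (183 − 211.5)² / 211.5 = 3.8404
  tall white-flowered: (78 − 70.5)² / 70.5 = 0.7979
  dwarf purple-flowered: (90 − 70.5)² / 70.5 = 5.3936
  dwarf white-flowered: (25 − 23.5)² / 23.5 = 0.0957
χ² = 3.8404 + 0.7979 + 5.3936 + 0.0957 = 10.1276 ≈ 10.128

10.128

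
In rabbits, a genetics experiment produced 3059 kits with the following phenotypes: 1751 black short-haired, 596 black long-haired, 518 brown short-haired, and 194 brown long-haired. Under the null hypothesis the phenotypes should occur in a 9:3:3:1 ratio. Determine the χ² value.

6.836

The 9:3:3:1 ratio has 16 parts, so with N = 3059 the expected counts are:
  black short-haired: 3059 × 9/16 = 1720.6875
  black long-haired: 3059 × 3/16 = 573.5625
  brown short-haired: 3059 × 3/16 = 573.5625
  brown long-haired: 3059 × 1/16 = 191.1875
χ² = Σ (O − E)² / E
  black short-haired: (1751 − 1720.6875)² / 1720.6875 = 0.5340
  black long-haired: (596 − 573.5625)² / 573.5625 = 0.8777
  brown short-haired: (518 − 573.5625)² / 573.5625 = 5.3825
  brown long-haired: (194 − 191.1875)² / 191.1875 = 0.0414
χ² = 0.5340 + 0.8777 + 5.3825 + 0.0414 = 6.8356 ≈ 6.836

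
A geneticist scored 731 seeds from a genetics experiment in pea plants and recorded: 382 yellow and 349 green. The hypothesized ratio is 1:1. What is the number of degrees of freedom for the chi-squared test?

A goodness-of-fit test with 2 phenotype classes has df = 2 − 1 = 1.

1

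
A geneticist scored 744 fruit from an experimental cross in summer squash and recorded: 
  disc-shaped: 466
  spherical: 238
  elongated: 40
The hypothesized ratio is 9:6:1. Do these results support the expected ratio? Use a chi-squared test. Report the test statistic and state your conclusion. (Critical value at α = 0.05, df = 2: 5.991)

The 9:6:1 ratio has 16 parts, so with N = 744 the expected counts are:
  disc-shaped: 744 × 9/16 = 418.5
  spherical: 744 × 6/16 = 279
  elongated: 744 × 1/16 = 46.5
χ² = Σ (O − E)² / E
  disc-shaped: (466 − 418.5)² / 418.5 = 5.3913
  spherical: (238 − 279)² / 279 = 6.0251
  elongated: (40 − 46.5)² / 46.5 = 0.9086
χ² = 5.3913 + 6.0251 + 0.9086 = 12.325
Degrees of freedom = 3 − 1 = 2; critical value at α = 0.05 is 5.991.
Since 12.325 > 5.991, we reject the null hypothesis — the data do not fit the 9:6:1 ratio.

12.325; not consistent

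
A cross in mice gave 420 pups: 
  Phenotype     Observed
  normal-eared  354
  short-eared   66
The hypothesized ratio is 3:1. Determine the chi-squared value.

19.314

Expected counts for N = 420 under a 3:1 ratio (total parts = 4):
  normal-eared: 420 × 3/4 = 315
  short-eared: 420 × 1/4 = 105
χ² = Σ (O − E)² / E
  normal-eared: (354 − 315)² / 315 = 4.8286
  short-eared: (66 − 105)² / 105 = 14.4857
χ² = 4.8286 + 14.4857 = 19.3143 ≈ 19.314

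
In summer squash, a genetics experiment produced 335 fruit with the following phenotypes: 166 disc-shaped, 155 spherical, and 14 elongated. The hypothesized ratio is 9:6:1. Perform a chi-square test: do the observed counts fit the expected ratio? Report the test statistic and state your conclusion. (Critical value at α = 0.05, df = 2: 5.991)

11.839; not consistent

Under the 9:6:1 hypothesis (Σ ratio = 16, N = 335):
  disc-shaped: 335 × 9/16 = 188.4375
  spherical: 335 × 6/16 = 125.625
  elongated: 335 × 1/16 = 20.9375
χ² = Σ (O − E)² / E
  disc-shaped: (166 − 188.4375)² / 188.4375 = 2.6717
  spherical: (155 − 125.625)² / 125.625 = 6.8688
  elongated: (14 − 20.9375)² / 20.9375 = 2.2987
χ² = 2.6717 + 6.8688 + 2.2987 = 11.8392 ≈ 11.839
Degrees of freedom = 3 − 1 = 2; critical value at α = 0.05 is 5.991.
Since 11.839 > 5.991, we reject the null hypothesis — the data do not fit the 9:6:1 ratio.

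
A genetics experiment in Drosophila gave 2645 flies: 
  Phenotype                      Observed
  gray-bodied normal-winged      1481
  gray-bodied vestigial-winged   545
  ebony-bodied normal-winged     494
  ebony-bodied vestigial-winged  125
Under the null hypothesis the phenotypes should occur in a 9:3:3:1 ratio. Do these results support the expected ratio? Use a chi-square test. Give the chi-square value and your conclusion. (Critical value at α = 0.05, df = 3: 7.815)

Under the 9:3:3:1 hypothesis (Σ ratio = 16, N = 2645):
  gray-bodied normal-winged: 2645 × 9/16 = 1487.8125
  gray-bodied vestigial-winged: 2645 × 3/16 = 495.9375
  ebony-bodied normal-winged: 2645 × 3/16 = 495.9375
  ebony-bodied vestigial-winged: 2645 × 1/16 = 165.3125
χ² = Σ (O − E)² / E
  gray-bodied normal-winged: (1481 − 1487.8125)² / 1487.8125 = 0.0312
  gray-bodied vestigial-winged: (545 − 495.9375)² / 495.9375 = 4.8537
  ebony-bodied normal-winged: (494 − 495.9375)² / 495.9375 = 0.0076
  ebony-bodied vestigial-winged: (125 − 165.3125)² / 165.3125 = 9.8305
χ² = 0.0312 + 4.8537 + 0.0076 + 9.8305 = 14.723
Degrees of freedom = 4 − 1 = 3; critical value at α = 0.05 is 7.815.
Since 14.723 > 7.815, we reject the null hypothesis — the data do not fit the 9:3:3:1 ratio.

14.723; not consistent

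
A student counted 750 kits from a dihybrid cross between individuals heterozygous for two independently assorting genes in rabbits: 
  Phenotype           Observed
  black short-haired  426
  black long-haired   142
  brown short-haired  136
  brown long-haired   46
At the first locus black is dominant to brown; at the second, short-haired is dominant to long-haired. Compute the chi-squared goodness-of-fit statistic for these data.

A dihybrid F₂ with independent assortment and complete dominance at both loci gives a 9:3:3:1 phenotypic ratio.
Expected counts for N = 750 under a 9:3:3:1 ratio (total parts = 16):
  black short-haired: 750 × 9/16 = 421.875
  black long-haired: 750 × 3/16 = 140.625
  brown short-haired: 750 × 3/16 = 140.625
  brown long-haired: 750 × 1/16 = 46.875
χ² = Σ (O − E)² / E
  black short-haired: (426 − 421.875)² / 421.875 = 0.0403
  black long-haired: (142 − 140.625)² / 140.625 = 0.0134
  brown short-haired: (136 − 140.625)² / 140.625 = 0.1521
  brown long-haired: (46 − 46.875)² / 46.875 = 0.0163
χ² = 0.0403 + 0.0134 + 0.1521 + 0.0163 = 0.2221 ≈ 0.222

0.222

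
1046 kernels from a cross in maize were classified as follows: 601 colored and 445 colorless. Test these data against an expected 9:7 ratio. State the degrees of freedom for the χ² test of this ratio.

1

A goodness-of-fit test with 2 phenotype classes has df = 2 − 1 = 1.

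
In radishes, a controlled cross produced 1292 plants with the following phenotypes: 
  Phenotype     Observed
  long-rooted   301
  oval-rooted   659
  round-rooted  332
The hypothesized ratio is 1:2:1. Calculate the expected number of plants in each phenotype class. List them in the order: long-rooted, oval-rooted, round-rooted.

323, 646, 323

Total ratio parts = 4. Expected numbers out of 1292:
  long-rooted: 1292 × 1/4 = 323
  oval-rooted: 1292 × 2/4 = 646
  round-rooted: 1292 × 1/4 = 323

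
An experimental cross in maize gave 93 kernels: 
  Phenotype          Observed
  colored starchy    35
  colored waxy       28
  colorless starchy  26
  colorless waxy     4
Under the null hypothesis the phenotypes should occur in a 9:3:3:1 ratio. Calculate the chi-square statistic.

Expected counts for N = 93 under a 9:3:3:1 ratio (total parts = 16):
  colored starchy: 93 × 9/16 = 52.3125
  colored waxy: 93 × 3/16 = 17.4375
  colorless starchy: 93 × 3/16 = 17.4375
  colorless waxy: 93 × 1/16 = 5.8125
χ² = Σ (O − E)² / E
  colored starchy: (35 − 52.3125)² / 52.3125 = 5.7295
  colored waxy: (28 − 17.4375)² / 17.4375 = 6.3981
  colorless starchy: (26 − 17.4375)² / 17.4375 = 4.2045
  colorless waxy: (4 − 5.8125)² / 5.8125 = 0.5652
χ² = 5.7295 + 6.3981 + 4.2045 + 0.5652 = 16.8973 ≈ 16.897

16.897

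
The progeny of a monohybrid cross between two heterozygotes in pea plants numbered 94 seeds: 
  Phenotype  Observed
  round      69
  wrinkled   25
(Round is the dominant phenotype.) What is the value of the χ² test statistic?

0.128

For a monohybrid cross between heterozygotes with complete dominance, the expected phenotypic ratio is 3:1.
The 3:1 ratio has 4 parts, so with N = 94 the expected counts are:
  round: 94 × 3/4 = 70.5
  wrinkled: 94 × 1/4 = 23.5
χ² = Σ (O − E)² / E
  round: (69 − 70.5)² / 70.5 = 0.0319
  wrinkled: (25 − 23.5)² / 23.5 = 0.0957
χ² = 0.0319 + 0.0957 = 0.1276 ≈ 0.128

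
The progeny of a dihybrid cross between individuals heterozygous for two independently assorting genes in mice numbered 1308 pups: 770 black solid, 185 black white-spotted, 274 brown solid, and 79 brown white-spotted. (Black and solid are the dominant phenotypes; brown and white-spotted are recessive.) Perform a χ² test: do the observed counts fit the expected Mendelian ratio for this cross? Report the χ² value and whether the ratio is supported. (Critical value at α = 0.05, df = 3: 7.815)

19.859; not consistent

A dihybrid F₂ with independent assortment and complete dominance at both loci gives a 9:3:3:1 phenotypic ratio.
Total ratio parts = 16. Expected numbers out of 1308:
  black solid: 1308 × 9/16 = 735.75
  black white-spotted: 1308 × 3/16 = 245.25
  brown solid: 1308 × 3/16 = 245.25
  brown white-spotted: 1308 × 1/16 = 81.75
χ² = Σ (O − E)² / E
  black solid: (770 − 735.75)² / 735.75 = 1.5944
  black white-spotted: (185 − 245.25)² / 245.25 = 14.8015
  brown solid: (274 − 245.25)² / 245.25 = 3.3703
  brown white-spotted: (79 − 81.75)² / 81.75 = 0.0925
χ² = 1.5944 + 14.8015 + 3.3703 + 0.0925 = 19.8587 ≈ 19.859
Degrees of freedom = 4 − 1 = 3; critical value at α = 0.05 is 7.815.
Since 19.859 > 7.815, we reject the null hypothesis — the data do not fit the 9:3:3:1 ratio.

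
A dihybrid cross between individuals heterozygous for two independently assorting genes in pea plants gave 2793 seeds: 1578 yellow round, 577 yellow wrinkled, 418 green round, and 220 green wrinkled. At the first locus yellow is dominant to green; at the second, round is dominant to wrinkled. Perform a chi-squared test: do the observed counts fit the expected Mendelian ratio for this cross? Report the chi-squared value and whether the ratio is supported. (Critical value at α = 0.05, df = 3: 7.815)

38.614; not consistent

A dihybrid F₂ with independent assortment and complete dominance at both loci gives a 9:3:3:1 phenotypic ratio.
Under the 9:3:3:1 hypothesis (Σ ratio = 16, N = 2793):
  yellow round: 2793 × 9/16 = 1571.0625
  yellow wrinkled: 2793 × 3/16 = 523.6875
  green round: 2793 × 3/16 = 523.6875
  green wrinkled: 2793 × 1/16 = 174.5625
χ² = Σ (O − E)² / E
  yellow round: (1578 − 1571.0625)² / 1571.0625 = 0.0306
  yellow wrinkled: (577 − 523.6875)² / 523.6875 = 5.4273
  green round: (418 − 523.6875)² / 523.6875 = 21.3292
  green wrinkled: (220 − 174.5625)² / 174.5625 = 11.8271
χ² = 0.0306 + 5.4273 + 21.3292 + 11.8271 = 38.6142 ≈ 38.614
Degrees of freedom = 4 − 1 = 3; critical value at α = 0.05 is 7.815.
Since 38.614 > 7.815, we reject the null hypothesis — the data do not fit the 9:3:3:1 ratio.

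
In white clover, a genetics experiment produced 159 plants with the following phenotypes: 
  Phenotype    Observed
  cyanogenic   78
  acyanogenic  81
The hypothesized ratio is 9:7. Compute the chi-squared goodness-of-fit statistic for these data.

Expected counts for N = 159 under a 9:7 ratio (total parts = 16):
  cyanogenic: 159 × 9/16 = 89.4375
  acyanogenic: 159 × 7/16 = 69.5625
χ² = Σ (O − E)² / E
  cyanogenic: (78 − 89.4375)² / 89.4375 = 1.4627
  acyanogenic: (81 − 69.5625)² / 69.5625 = 1.8806
χ² = 1.4627 + 1.8806 = 3.3433 ≈ 3.343

3.343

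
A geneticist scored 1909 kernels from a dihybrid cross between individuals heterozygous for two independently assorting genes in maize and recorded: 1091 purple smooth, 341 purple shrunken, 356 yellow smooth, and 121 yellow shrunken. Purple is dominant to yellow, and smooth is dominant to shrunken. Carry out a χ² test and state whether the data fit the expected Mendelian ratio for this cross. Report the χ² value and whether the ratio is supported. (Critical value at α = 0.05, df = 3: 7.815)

A dihybrid F₂ with independent assortment and complete dominance at both loci gives a 9:3:3:1 phenotypic ratio.
Under the 9:3:3:1 hypothesis (Σ ratio = 16, N = 1909):
  purple smooth: 1909 × 9/16 = 1073.8125
  purple shrunken: 1909 × 3/16 = 357.9375
  yellow smooth: 1909 × 3/16 = 357.9375
  yellow shrunken: 1909 × 1/16 = 119.3125
χ² = Σ (O − E)² / E
  purple smooth: (1091 − 1073.8125)² / 1073.8125 = 0.2751
  purple shrunken: (341 − 357.9375)² / 357.9375 = 0.8015
  yellow smooth: (356 − 357.9375)² / 357.9375 = 0.0105
  yellow shrunken: (121 − 119.3125)² / 119.3125 = 0.0239
χ² = 0.2751 + 0.8015 + 0.0105 + 0.0239 = 1.111
Degrees of freedom = 4 − 1 = 3; critical value at α = 0.05 is 7.815.
Since 1.111 < 7.815, we fail to reject the null hypothesis — the data are consistent with the 9:3:3:1 ratio.

1.111; consistent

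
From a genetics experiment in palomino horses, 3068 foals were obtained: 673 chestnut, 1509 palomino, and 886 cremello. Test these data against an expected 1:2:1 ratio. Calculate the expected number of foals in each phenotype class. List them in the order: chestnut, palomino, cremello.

Expected counts for N = 3068 under a 1:2:1 ratio (total parts = 4):
  chestnut: 3068 × 1/4 = 767
  palomino: 3068 × 2/4 = 1534
  cremello: 3068 × 1/4 = 767

767, 1534, 767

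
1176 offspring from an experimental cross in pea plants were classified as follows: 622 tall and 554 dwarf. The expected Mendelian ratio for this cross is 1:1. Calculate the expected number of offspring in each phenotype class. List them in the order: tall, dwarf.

Under the 1:1 hypothesis (Σ ratio = 2, N = 1176):
  tall: 1176 × 1/2 = 588
  dwarf: 1176 × 1/2 = 588

588, 588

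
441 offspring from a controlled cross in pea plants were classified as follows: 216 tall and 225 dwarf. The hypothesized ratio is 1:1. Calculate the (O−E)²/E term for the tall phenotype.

0.092

The 1:1 ratio has 2 parts, so with N = 441 the expected counts are:
  tall: 441 × 1/2 = 220.5
  dwarf: 441 × 1/2 = 220.5
Contribution of tall: (216 − 220.5)² / 220.5 = 0.0918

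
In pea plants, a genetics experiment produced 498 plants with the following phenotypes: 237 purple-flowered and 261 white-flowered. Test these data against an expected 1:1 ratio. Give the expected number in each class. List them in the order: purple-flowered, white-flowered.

249, 249

Total ratio parts = 2. Expected numbers out of 498:
  purple-flowered: 498 × 1/2 = 249
  white-flowered: 498 × 1/2 = 249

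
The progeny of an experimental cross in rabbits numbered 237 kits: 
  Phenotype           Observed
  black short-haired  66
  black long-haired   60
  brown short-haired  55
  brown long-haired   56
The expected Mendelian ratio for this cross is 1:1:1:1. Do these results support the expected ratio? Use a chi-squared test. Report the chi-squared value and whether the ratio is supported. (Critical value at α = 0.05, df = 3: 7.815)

1.262; consistent

The 1:1:1:1 ratio has 4 parts, so with N = 237 the expected counts are:
  black short-haired: 237 × 1/4 = 59.25
  black long-haired: 237 × 1/4 = 59.25
  brown short-haired: 237 × 1/4 = 59.25
  brown long-haired: 237 × 1/4 = 59.25
χ² = Σ (O − E)² / E
  black short-haired: (66 − 59.25)² / 59.25 = 0.7690
  black long-haired: (60 − 59.25)² / 59.25 = 0.0095
  brown short-haired: (55 − 59.25)² / 59.25 = 0.3049
  brown long-haired: (56 − 59.25)² / 59.25 = 0.1783
χ² = 0.7690 + 0.0095 + 0.3049 + 0.1783 = 1.2617 ≈ 1.262
Degrees of freedom = 4 − 1 = 3; critical value at α = 0.05 is 7.815.
Since 1.262 < 7.815, we fail to reject the null hypothesis — the data are consistent with the 1:1:1:1 ratio.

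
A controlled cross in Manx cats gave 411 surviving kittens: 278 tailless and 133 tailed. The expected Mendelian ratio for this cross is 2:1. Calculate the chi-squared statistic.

0.175

Under the 2:1 hypothesis (Σ ratio = 3, N = 411):
  tailless: 411 × 2/3 = 274
  tailed: 411 × 1/3 = 137
χ² = Σ (O − E)² / E
  tailless: (278 − 274)² / 274 = 0.0584
  tailed: (133 − 137)² / 137 = 0.1168
χ² = 0.0584 + 0.1168 = 0.1752 ≈ 0.175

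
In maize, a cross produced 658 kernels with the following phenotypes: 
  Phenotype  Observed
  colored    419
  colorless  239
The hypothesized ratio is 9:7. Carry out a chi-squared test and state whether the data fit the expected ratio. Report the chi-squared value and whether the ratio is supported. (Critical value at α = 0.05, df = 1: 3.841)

14.752; not consistent

Total ratio parts = 16. Expected numbers out of 658:
  colored: 658 × 9/16 = 370.125
  colorless: 658 × 7/16 = 287.875
χ² = Σ (O − E)² / E
  colored: (419 − 370.125)² / 370.125 = 6.4539
  colorless: (239 − 287.875)² / 287.875 = 8.2979
χ² = 6.4539 + 8.2979 = 14.7518 ≈ 14.752
Degrees of freedom = 2 − 1 = 1; critical value at α = 0.05 is 3.841.
Since 14.752 > 3.841, we reject the null hypothesis — the data do not fit the 9:7 ratio.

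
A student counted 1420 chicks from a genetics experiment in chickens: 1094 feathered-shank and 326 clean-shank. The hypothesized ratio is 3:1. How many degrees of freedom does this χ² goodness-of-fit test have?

A goodness-of-fit test with 2 phenotype classes has df = 2 − 1 = 1.

1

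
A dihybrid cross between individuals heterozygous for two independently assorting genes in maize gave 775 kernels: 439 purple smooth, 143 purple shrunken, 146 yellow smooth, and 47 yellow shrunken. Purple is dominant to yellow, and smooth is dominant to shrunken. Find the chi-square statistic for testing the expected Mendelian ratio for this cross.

0.104

A dihybrid F₂ with independent assortment and complete dominance at both loci gives a 9:3:3:1 phenotypic ratio.
The 9:3:3:1 ratio has 16 parts, so with N = 775 the expected counts are:
  purple smooth: 775 × 9/16 = 435.9375
  purple shrunken: 775 × 3/16 = 145.3125
  yellow smooth: 775 × 3/16 = 145.3125
  yellow shrunken: 775 × 1/16 = 48.4375
χ² = Σ (O − E)² / E
  purple smooth: (439 − 435.9375)² / 435.9375 = 0.0215
  purple shrunken: (143 − 145.3125)² / 145.3125 = 0.0368
  yellow smooth: (146 − 145.3125)² / 145.3125 = 0.0033
  yellow shrunken: (47 − 48.4375)² / 48.4375 = 0.0427
χ² = 0.0215 + 0.0368 + 0.0033 + 0.0427 = 0.1043 ≈ 0.104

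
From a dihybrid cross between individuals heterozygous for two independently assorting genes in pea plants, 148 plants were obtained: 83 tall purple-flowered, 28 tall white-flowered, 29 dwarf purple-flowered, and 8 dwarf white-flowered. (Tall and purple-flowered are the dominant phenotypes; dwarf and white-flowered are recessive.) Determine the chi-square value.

0.228

A dihybrid F₂ with independent assortment and complete dominance at both loci gives a 9:3:3:1 phenotypic ratio.
Expected counts for N = 148 under a 9:3:3:1 ratio (total parts = 16):
  tall purple-flowered: 148 × 9/16 = 83.25
  tall white-flowered: 148 × 3/16 = 27.75
  dwarf purple-flowered: 148 × 3/16 = 27.75
  dwarf white-flowered: 148 × 1/16 = 9.25
χ² = Σ (O − E)² / E
  tall purple-flowered: (83 − 83.25)² / 83.25 = 0.0008
  tall white-flowered: (28 − 27.75)² / 27.75 = 0.0023
  dwarf purple-flowered: (29 − 27.75)² / 27.75 = 0.0563
  dwarf white-flowered: (8 − 9.25)² / 9.25 = 0.1689
χ² = 0.0008 + 0.0023 + 0.0563 + 0.1689 = 0.2283 ≈ 0.228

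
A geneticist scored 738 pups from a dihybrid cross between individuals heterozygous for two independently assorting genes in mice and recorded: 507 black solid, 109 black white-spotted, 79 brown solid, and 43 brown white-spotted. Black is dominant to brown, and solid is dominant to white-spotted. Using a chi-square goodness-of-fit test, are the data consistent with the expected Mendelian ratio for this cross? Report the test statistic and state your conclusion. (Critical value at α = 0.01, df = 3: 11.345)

A dihybrid F₂ with independent assortment and complete dominance at both loci gives a 9:3:3:1 phenotypic ratio.
Total ratio parts = 16. Expected numbers out of 738:
  black solid: 738 × 9/16 = 415.125
  black white-spotted: 738 × 3/16 = 138.375
  brown solid: 738 × 3/16 = 138.375
  brown white-spotted: 738 × 1/16 = 46.125
χ² = Σ (O − E)² / E
  black solid: (507 − 415.125)² / 415.125 = 20.3337
  black white-spotted: (109 − 138.375)² / 138.375 = 6.2359
  brown solid: (79 − 138.375)² / 138.375 = 25.4771
  brown white-spotted: (43 − 46.125)² / 46.125 = 0.2117
χ² = 20.3337 + 6.2359 + 25.4771 + 0.2117 = 52.2584 ≈ 52.258
Degrees of freedom = 4 − 1 = 3; critical value at α = 0.01 is 11.345.
Since 52.258 > 11.345, we reject the null hypothesis — the data do not fit the 9:3:3:1 ratio.

52.258; not consistent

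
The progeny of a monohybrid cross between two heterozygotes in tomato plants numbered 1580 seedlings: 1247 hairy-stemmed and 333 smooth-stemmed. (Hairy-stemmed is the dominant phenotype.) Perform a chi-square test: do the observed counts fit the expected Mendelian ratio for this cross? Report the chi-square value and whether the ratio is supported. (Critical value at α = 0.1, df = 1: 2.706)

12.976; not consistent

For a monohybrid cross between heterozygotes with complete dominance, the expected phenotypic ratio is 3:1.
Under the 3:1 hypothesis (Σ ratio = 4, N = 1580):
  hairy-stemmed: 1580 × 3/4 = 1185
  smooth-stemmed: 1580 × 1/4 = 395
χ² = Σ (O − E)² / E
  hairy-stemmed: (1247 − 1185)² / 1185 = 3.2439
  smooth-stemmed: (333 − 395)² / 395 = 9.7316
χ² = 3.2439 + 9.7316 = 12.9755 ≈ 12.976
Degrees of freedom = 2 − 1 = 1; critical value at α = 0.1 is 2.706.
Since 12.976 > 2.706, we reject the null hypothesis — the data do not fit the 3:1 ratio.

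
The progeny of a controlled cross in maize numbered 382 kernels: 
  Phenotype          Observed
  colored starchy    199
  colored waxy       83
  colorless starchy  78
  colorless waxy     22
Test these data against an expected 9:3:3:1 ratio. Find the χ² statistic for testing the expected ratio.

Total ratio parts = 16. Expected numbers out of 382:
  colored starchy: 382 × 9/16 = 214.875
  colored waxy: 382 × 3/16 = 71.625
  colorless starchy: 382 × 3/16 = 71.625
  colorless waxy: 382 × 1/16 = 23.875
χ² = Σ (O − E)² / E
  colored starchy: (199 − 214.875)² / 214.875 = 1.1728
  colored waxy: (83 − 71.625)² / 71.625 = 1.8065
  colorless starchy: (78 − 71.625)² / 71.625 = 0.5674
  colorless waxy: (22 − 23.875)² / 23.875 = 0.1473
χ² = 1.1728 + 1.8065 + 0.5674 + 0.1473 = 3.694

3.694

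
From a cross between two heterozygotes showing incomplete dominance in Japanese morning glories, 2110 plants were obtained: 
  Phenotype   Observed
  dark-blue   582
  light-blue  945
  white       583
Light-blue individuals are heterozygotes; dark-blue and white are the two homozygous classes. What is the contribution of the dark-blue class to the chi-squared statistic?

With incomplete dominance, a heterozygote × heterozygote cross gives a 1:2:1 phenotypic ratio.
The 1:2:1 ratio has 4 parts, so with N = 2110 the expected counts are:
  dark-blue: 2110 × 1/4 = 527.5
  light-blue: 2110 × 2/4 = 1055
  white: 2110 × 1/4 = 527.5
Contribution of dark-blue: (582 − 527.5)² / 527.5 = 5.6308

5.631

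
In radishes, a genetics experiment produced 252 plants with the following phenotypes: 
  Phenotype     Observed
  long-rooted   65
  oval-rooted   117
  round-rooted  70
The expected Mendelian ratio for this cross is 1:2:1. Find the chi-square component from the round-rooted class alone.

Under the 1:2:1 hypothesis (Σ ratio = 4, N = 252):
  long-rooted: 252 × 1/4 = 63
  oval-rooted: 252 × 2/4 = 126
  round-rooted: 252 × 1/4 = 63
Contribution of round-rooted: (70 − 63)² / 63 = 0.7778

0.778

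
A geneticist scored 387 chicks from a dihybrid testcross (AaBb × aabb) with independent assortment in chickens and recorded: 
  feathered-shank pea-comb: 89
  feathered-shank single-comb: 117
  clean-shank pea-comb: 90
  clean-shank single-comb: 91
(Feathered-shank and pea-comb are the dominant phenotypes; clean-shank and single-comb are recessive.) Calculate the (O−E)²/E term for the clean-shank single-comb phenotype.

A dihybrid testcross with independent assortment gives a 1:1:1:1 ratio.
Expected counts for N = 387 under a 1:1:1:1 ratio (total parts = 4):
  feathered-shank pea-comb: 387 × 1/4 = 96.75
  feathered-shank single-comb: 387 × 1/4 = 96.75
  clean-shank pea-comb: 387 × 1/4 = 96.75
  clean-shank single-comb: 387 × 1/4 = 96.75
Contribution of clean-shank single-comb: (91 − 96.75)² / 96.75 = 0.3417

0.342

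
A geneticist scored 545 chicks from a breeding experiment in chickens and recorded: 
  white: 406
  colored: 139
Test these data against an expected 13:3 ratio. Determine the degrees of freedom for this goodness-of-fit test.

A goodness-of-fit test with 2 phenotype classes has df = 2 − 1 = 1.

1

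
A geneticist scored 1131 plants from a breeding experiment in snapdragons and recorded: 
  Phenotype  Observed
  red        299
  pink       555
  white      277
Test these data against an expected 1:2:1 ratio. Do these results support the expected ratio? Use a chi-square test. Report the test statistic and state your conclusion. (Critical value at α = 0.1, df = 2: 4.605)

1.246; consistent

Under the 1:2:1 hypothesis (Σ ratio = 4, N = 1131):
  red: 1131 × 1/4 = 282.75
  pink: 1131 × 2/4 = 565.5
  white: 1131 × 1/4 = 282.75
χ² = Σ (O − E)² / E
  red: (299 − 282.75)² / 282.75 = 0.9339
  pink: (555 − 565.5)² / 565.5 = 0.1950
  white: (277 − 282.75)² / 282.75 = 0.1169
χ² = 0.9339 + 0.1950 + 0.1169 = 1.2458 ≈ 1.246
Degrees of freedom = 3 − 1 = 2; critical value at α = 0.1 is 4.605.
Since 1.246 < 4.605, we fail to reject the null hypothesis — the data are consistent with the 1:2:1 ratio.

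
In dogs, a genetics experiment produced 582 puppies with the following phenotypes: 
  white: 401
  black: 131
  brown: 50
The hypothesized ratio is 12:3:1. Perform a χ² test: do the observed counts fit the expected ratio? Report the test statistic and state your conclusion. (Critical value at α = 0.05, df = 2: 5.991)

12.376; not consistent

Total ratio parts = 16. Expected numbers out of 582:
  white: 582 × 12/16 = 436.5
  black: 582 × 3/16 = 109.125
  brown: 582 × 1/16 = 36.375
χ² = Σ (O − E)² / E
  white: (401 − 436.5)² / 436.5 = 2.8872
  black: (131 − 109.125)² / 109.125 = 4.3850
  brown: (50 − 36.375)² / 36.375 = 5.1035
χ² = 2.8872 + 4.3850 + 5.1035 = 12.3757 ≈ 12.376
Degrees of freedom = 3 − 1 = 2; critical value at α = 0.05 is 5.991.
Since 12.376 > 5.991, we reject the null hypothesis — the data do not fit the 12:3:1 ratio.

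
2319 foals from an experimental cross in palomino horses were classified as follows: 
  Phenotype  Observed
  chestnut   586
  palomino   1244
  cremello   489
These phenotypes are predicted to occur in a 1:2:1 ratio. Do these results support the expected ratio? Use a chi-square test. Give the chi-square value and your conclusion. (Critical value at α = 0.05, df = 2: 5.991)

20.431; not consistent

Expected counts for N = 2319 under a 1:2:1 ratio (total parts = 4):
  chestnut: 2319 × 1/4 = 579.75
  palomino: 2319 × 2/4 = 1159.5
  cremello: 2319 × 1/4 = 579.75
χ² = Σ (O − E)² / E
  chestnut: (586 − 579.75)² / 579.75 = 0.0674
  palomino: (1244 − 1159.5)² / 1159.5 = 6.1580
  cremello: (489 − 579.75)² / 579.75 = 14.2054
χ² = 0.0674 + 6.1580 + 14.2054 = 20.4308 ≈ 20.431
Degrees of freedom = 3 − 1 = 2; critical value at α = 0.05 is 5.991.
Since 20.431 > 5.991, we reject the null hypothesis — the data do not fit the 1:2:1 ratio.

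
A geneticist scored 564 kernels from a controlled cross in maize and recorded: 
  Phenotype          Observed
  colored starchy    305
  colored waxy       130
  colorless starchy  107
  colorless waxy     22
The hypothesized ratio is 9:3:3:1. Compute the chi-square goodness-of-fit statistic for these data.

11.029

The 9:3:3:1 ratio has 16 parts, so with N = 564 the expected counts are:
  colored starchy: 564 × 9/16 = 317.25
  colored waxy: 564 × 3/16 = 105.75
  colorless starchy: 564 × 3/16 = 105.75
  colorless waxy: 564 × 1/16 = 35.25
χ² = Σ (O − E)² / E
  colored starchy: (305 − 317.25)² / 317.25 = 0.4730
  colored waxy: (130 − 105.75)² / 105.75 = 5.5609
  colorless starchy: (107 − 105.75)² / 105.75 = 0.0148
  colorless waxy: (22 − 35.25)² / 35.25 = 4.9805
χ² = 0.4730 + 5.5609 + 0.0148 + 4.9805 = 11.0292 ≈ 11.029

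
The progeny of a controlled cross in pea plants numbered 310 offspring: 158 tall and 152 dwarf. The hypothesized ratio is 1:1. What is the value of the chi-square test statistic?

0.116

The 1:1 ratio has 2 parts, so with N = 310 the expected counts are:
  tall: 310 × 1/2 = 155
  dwarf: 310 × 1/2 = 155
χ² = Σ (O − E)² / E
  tall: (158 − 155)² / 155 = 0.0581
  dwarf: (152 − 155)² / 155 = 0.0581
χ² = 0.0581 + 0.0581 = 0.1162 ≈ 0.116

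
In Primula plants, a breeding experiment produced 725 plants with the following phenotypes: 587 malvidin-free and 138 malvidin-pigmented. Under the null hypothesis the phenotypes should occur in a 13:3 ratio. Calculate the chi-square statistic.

0.039

Expected counts for N = 725 under a 13:3 ratio (total parts = 16):
  malvidin-free: 725 × 13/16 = 589.0625
  malvidin-pigmented: 725 × 3/16 = 135.9375
χ² = Σ (O − E)² / E
  malvidin-free: (587 − 589.0625)² / 589.0625 = 0.0072
  malvidin-pigmented: (138 − 135.9375)² / 135.9375 = 0.0313
χ² = 0.0072 + 0.0313 = 0.0385 ≈ 0.039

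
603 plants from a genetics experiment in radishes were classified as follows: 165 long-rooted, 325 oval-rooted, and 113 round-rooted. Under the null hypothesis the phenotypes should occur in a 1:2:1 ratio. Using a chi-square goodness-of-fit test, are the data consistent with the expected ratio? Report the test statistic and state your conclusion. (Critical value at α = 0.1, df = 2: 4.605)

12.632; not consistent

The 1:2:1 ratio has 4 parts, so with N = 603 the expected counts are:
  long-rooted: 603 × 1/4 = 150.75
  oval-rooted: 603 × 2/4 = 301.5
  round-rooted: 603 × 1/4 = 150.75
χ² = Σ (O − E)² / E
  long-rooted: (165 − 150.75)² / 150.75 = 1.3470
  oval-rooted: (325 − 301.5)² / 301.5 = 1.8317
  round-rooted: (113 − 150.75)² / 150.75 = 9.4532
χ² = 1.3470 + 1.8317 + 9.4532 = 12.6319 ≈ 12.632
Degrees of freedom = 3 − 1 = 2; critical value at α = 0.1 is 4.605.
Since 12.632 > 4.605, we reject the null hypothesis — the data do not fit the 1:2:1 ratio.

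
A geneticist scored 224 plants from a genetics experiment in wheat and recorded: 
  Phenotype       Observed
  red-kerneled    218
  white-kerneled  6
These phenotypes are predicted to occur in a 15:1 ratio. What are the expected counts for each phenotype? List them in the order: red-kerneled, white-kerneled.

210, 14

The 15:1 ratio has 16 parts, so with N = 224 the expected counts are:
  red-kerneled: 224 × 15/16 = 210
  white-kerneled: 224 × 1/16 = 14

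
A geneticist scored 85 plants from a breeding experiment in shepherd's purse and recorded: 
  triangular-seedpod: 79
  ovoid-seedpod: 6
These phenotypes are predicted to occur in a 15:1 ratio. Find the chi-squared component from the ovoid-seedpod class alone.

0.089

Under the 15:1 hypothesis (Σ ratio = 16, N = 85):
  triangular-seedpod: 85 × 15/16 = 79.6875
  ovoid-seedpod: 85 × 1/16 = 5.3125
Contribution of ovoid-seedpod: (6 − 5.3125)² / 5.3125 = 0.0890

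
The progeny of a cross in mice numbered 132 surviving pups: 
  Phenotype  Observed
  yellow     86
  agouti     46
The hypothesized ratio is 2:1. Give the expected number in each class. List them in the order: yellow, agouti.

88, 44

Under the 2:1 hypothesis (Σ ratio = 3, N = 132):
  yellow: 132 × 2/3 = 88
  agouti: 132 × 1/3 = 44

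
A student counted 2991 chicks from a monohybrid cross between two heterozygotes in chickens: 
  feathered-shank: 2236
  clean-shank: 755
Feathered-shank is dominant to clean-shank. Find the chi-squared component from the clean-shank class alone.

0.070

For a monohybrid cross between heterozygotes with complete dominance, the expected phenotypic ratio is 3:1.
Expected counts for N = 2991 under a 3:1 ratio (total parts = 4):
  feathered-shank: 2991 × 3/4 = 2243.25
  clean-shank: 2991 × 1/4 = 747.75
Contribution of clean-shank: (755 − 747.75)² / 747.75 = 0.0703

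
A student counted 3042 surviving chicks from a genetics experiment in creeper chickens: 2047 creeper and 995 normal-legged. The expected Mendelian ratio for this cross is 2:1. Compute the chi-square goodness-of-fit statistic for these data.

Expected counts for N = 3042 under a 2:1 ratio (total parts = 3):
  creeper: 3042 × 2/3 = 2028
  normal-legged: 3042 × 1/3 = 1014
χ² = Σ (O − E)² / E
  creeper: (2047 − 2028)² / 2028 = 0.1780
  normal-legged: (995 − 1014)² / 1014 = 0.3560
χ² = 0.1780 + 0.3560 = 0.534

0.534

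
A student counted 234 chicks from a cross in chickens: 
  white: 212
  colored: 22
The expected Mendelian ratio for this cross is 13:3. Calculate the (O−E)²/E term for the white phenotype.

Under the 13:3 hypothesis (Σ ratio = 16, N = 234):
  white: 234 × 13/16 = 190.125
  colored: 234 × 3/16 = 43.875
Contribution of white: (212 − 190.125)² / 190.125 = 2.5168

2.517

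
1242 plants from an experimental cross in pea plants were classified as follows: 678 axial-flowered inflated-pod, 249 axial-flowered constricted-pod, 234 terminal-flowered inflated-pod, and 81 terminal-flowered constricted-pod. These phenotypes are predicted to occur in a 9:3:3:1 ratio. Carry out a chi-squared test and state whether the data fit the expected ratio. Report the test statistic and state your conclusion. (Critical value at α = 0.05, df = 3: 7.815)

1.878; consistent

The 9:3:3:1 ratio has 16 parts, so with N = 1242 the expected counts are:
  axial-flowered inflated-pod: 1242 × 9/16 = 698.625
  axial-flowered constricted-pod: 1242 × 3/16 = 232.875
  terminal-flowered inflated-pod: 1242 × 3/16 = 232.875
  terminal-flowered constricted-pod: 1242 × 1/16 = 77.625
χ² = Σ (O − E)² / E
  axial-flowered inflated-pod: (678 − 698.625)² / 698.625 = 0.6089
  axial-flowered constricted-pod: (249 − 232.875)² / 232.875 = 1.1165
  terminal-flowered inflated-pod: (234 − 232.875)² / 232.875 = 0.0054
  terminal-flowered constricted-pod: (81 − 77.625)² / 77.625 = 0.1467
χ² = 0.6089 + 1.1165 + 0.0054 + 0.1467 = 1.8775 ≈ 1.878
Degrees of freedom = 4 − 1 = 3; critical value at α = 0.05 is 7.815.
Since 1.878 < 7.815, we fail to reject the null hypothesis — the data are consistent with the 9:3:3:1 ratio.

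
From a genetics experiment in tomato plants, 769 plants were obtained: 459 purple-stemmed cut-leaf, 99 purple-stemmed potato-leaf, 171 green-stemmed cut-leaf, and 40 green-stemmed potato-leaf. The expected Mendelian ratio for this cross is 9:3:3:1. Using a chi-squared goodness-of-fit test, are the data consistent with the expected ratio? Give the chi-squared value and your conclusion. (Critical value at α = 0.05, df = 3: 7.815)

22.116; not consistent

The 9:3:3:1 ratio has 16 parts, so with N = 769 the expected counts are:
  purple-stemmed cut-leaf: 769 × 9/16 = 432.5625
  purple-stemmed potato-leaf: 769 × 3/16 = 144.1875
  green-stemmed cut-leaf: 769 × 3/16 = 144.1875
  green-stemmed potato-leaf: 769 × 1/16 = 48.0625
χ² = Σ (O − E)² / E
  purple-stemmed cut-leaf: (459 − 432.5625)² / 432.5625 = 1.6158
  purple-stemmed potato-leaf: (99 − 144.1875)² / 144.1875 = 14.1615
  green-stemmed cut-leaf: (171 − 144.1875)² / 144.1875 = 4.9859
  green-stemmed potato-leaf: (40 − 48.0625)² / 48.0625 = 1.3525
χ² = 1.6158 + 14.1615 + 4.9859 + 1.3525 = 22.1157 ≈ 22.116
Degrees of freedom = 4 − 1 = 3; critical value at α = 0.05 is 7.815.
Since 22.116 > 7.815, we reject the null hypothesis — the data do not fit the 9:3:3:1 ratio.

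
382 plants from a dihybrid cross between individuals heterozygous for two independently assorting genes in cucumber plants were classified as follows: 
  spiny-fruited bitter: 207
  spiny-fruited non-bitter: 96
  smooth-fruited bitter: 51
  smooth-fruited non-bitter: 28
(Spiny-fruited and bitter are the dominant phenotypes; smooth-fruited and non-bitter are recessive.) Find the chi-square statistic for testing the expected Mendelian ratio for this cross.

15.236

A dihybrid F₂ with independent assortment and complete dominance at both loci gives a 9:3:3:1 phenotypic ratio.
Under the 9:3:3:1 hypothesis (Σ ratio = 16, N = 382):
  spiny-fruited bitter: 382 × 9/16 = 214.875
  spiny-fruited non-bitter: 382 × 3/16 = 71.625
  smooth-fruited bitter: 382 × 3/16 = 71.625
  smooth-fruited non-bitter: 382 × 1/16 = 23.875
χ² = Σ (O − E)² / E
  spiny-fruited bitter: (207 − 214.875)² / 214.875 = 0.2886
  spiny-fruited non-bitter: (96 − 71.625)² / 71.625 = 8.2952
  smooth-fruited bitter: (51 − 71.625)² / 71.625 = 5.9391
  smooth-fruited non-bitter: (28 − 23.875)² / 23.875 = 0.7127
χ² = 0.2886 + 8.2952 + 5.9391 + 0.7127 = 15.2356 ≈ 15.236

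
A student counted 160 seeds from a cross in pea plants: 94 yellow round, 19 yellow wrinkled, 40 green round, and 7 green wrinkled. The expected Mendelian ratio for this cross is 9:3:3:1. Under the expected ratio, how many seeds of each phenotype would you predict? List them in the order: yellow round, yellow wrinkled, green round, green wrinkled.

Under the 9:3:3:1 hypothesis (Σ ratio = 16, N = 160):
  yellow round: 160 × 9/16 = 90
  yellow wrinkled: 160 × 3/16 = 30
  green round: 160 × 3/16 = 30
  green wrinkled: 160 × 1/16 = 10

90, 30, 30, 10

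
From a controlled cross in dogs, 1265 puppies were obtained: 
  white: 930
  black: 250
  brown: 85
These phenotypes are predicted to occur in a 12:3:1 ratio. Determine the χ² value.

Total ratio parts = 16. Expected numbers out of 1265:
  white: 1265 × 12/16 = 948.75
  black: 1265 × 3/16 = 237.1875
  brown: 1265 × 1/16 = 79.0625
χ² = Σ (O − E)² / E
  white: (930 − 948.75)² / 948.75 = 0.3706
  black: (250 − 237.1875)² / 237.1875 = 0.6921
  brown: (85 − 79.0625)² / 79.0625 = 0.4459
χ² = 0.3706 + 0.6921 + 0.4459 = 1.5086 ≈ 1.509

1.509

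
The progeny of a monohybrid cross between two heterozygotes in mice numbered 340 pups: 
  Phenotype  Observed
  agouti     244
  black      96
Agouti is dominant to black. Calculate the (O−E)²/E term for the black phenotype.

For a monohybrid cross between heterozygotes with complete dominance, the expected phenotypic ratio is 3:1.
Under the 3:1 hypothesis (Σ ratio = 4, N = 340):
  agouti: 340 × 3/4 = 255
  black: 340 × 1/4 = 85
Contribution of black: (96 − 85)² / 85 = 1.4235

1.424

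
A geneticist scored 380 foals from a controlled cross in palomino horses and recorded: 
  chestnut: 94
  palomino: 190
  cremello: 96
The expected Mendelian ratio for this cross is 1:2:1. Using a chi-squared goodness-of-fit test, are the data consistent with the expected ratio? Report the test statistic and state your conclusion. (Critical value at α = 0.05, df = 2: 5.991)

0.021; consistent

Under the 1:2:1 hypothesis (Σ ratio = 4, N = 380):
  chestnut: 380 × 1/4 = 95
  palomino: 380 × 2/4 = 190
  cremello: 380 × 1/4 = 95
χ² = Σ (O − E)² / E
  chestnut: (94 − 95)² / 95 = 0.0105
  palomino: (190 − 190)² / 190 = 0.0000
  cremello: (96 − 95)² / 95 = 0.0105
χ² = 0.0105 + 0.0000 + 0.0105 = 0.021
Degrees of freedom = 3 − 1 = 2; critical value at α = 0.05 is 5.991.
Since 0.021 < 5.991, we fail to reject the null hypothesis — the data are consistent with the 1:2:1 ratio.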